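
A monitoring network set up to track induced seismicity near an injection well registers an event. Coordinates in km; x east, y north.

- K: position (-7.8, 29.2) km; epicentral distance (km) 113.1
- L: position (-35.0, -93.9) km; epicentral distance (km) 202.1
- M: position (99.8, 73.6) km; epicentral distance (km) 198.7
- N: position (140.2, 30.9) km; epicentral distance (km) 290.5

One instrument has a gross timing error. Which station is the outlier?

N

Solve using three stations at a time. Using K, L, M (subtract circle equations pairwise → linear system) gives (x, y) ≈ (-97.4, 98.4).
Distances from that point to each station vs reported:
  K: calculated 113.2 vs reported 113.1 → residual 0.1 km
  L: calculated 202.2 vs reported 202.1 → residual 0.1 km
  M: calculated 198.8 vs reported 198.7 → residual 0.1 km
  N: calculated 247.0 vs reported 290.5 → residual 43.5 km
K, L, M are mutually consistent (residuals ≈ 0); N is off by 43.5 km.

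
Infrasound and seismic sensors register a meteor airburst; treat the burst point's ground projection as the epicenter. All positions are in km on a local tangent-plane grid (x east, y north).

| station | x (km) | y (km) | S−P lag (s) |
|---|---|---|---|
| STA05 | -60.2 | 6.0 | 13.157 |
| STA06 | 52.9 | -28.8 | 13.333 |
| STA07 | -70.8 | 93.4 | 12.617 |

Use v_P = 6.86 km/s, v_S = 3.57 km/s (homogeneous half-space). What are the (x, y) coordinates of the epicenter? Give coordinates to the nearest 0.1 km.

(18.5, 64.3)

Distance from S−P lag: d = Δt · v_P v_S / (v_P − v_S) = Δt · (6.86·3.57)/(6.86−3.57) ≈ 7.4438·Δt.
So d_STA05 = 97.94, d_STA06 = 99.25, d_STA07 = 93.92 km.
Circle about each station: (x + 60.2)² + (y − 6.0)² = 97.94²; (x − 52.9)² + (y + 28.8)² = 99.25²; (x + 70.8)² + (y − 93.4)² = 93.92².
Subtracting pairs of circle equations eliminates x²+y² and gives linear equations (the radical axes):
226.2 x − 69.6 y = -290.51
-21.2 x + 174.8 y = 10847.44
Solving the 2×2 system: x ≈ 18.5, y ≈ 64.3 km.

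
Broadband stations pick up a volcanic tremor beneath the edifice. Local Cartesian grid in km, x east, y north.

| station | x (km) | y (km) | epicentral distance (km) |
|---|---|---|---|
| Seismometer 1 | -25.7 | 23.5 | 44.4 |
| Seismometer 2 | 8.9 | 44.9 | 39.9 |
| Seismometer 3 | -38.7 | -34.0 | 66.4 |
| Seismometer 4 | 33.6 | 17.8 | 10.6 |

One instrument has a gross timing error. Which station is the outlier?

Seismometer 4

Solve using three stations at a time. Using Seismometer 1, Seismometer 2, Seismometer 3 (subtract circle equations pairwise → linear system) gives (x, y) ≈ (15.0, 5.3).
Distances from that point to each station vs reported:
  Seismometer 1: calculated 44.6 vs reported 44.4 → residual 0.2 km
  Seismometer 2: calculated 40.1 vs reported 39.9 → residual 0.2 km
  Seismometer 3: calculated 66.5 vs reported 66.4 → residual 0.1 km
  Seismometer 4: calculated 22.4 vs reported 10.6 → residual 11.8 km
Seismometer 1, Seismometer 2, Seismometer 3 are mutually consistent (residuals ≈ 0); Seismometer 4 is off by 11.8 km.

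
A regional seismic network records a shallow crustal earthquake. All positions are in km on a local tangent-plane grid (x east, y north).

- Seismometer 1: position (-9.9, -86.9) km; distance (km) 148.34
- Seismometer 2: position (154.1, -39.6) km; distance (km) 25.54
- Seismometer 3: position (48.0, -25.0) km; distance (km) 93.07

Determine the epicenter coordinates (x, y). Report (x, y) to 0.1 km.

x ≈ 135.4 km, y ≈ -57.0 km

Circle about each station: (x + 9.9)² + (y + 86.9)² = 148.34²; (x − 154.1)² + (y + 39.6)² = 25.54²; (x − 48.0)² + (y + 25.0)² = 93.07².
Subtracting the Seismometer 1 equation from the Seismometer 2 and Seismometer 3 equations removes the quadratic terms:
328.0 x + 94.6 y = 39017.81
115.8 x + 123.8 y = 8622.11
Solving the 2×2 system: x ≈ 135.4, y ≈ -57.0 km.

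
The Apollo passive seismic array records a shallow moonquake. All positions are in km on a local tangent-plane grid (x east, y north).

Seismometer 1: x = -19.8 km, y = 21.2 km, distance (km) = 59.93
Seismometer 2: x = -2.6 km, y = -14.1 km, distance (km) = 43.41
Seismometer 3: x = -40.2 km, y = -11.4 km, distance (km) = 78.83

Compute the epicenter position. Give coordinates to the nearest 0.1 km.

Circle about each station: (x + 19.8)² + (y − 21.2)² = 59.93²; (x + 2.6)² + (y + 14.1)² = 43.41²; (x + 40.2)² + (y + 11.4)² = 78.83².
Subtracting pairs of circle equations eliminates x²+y² and gives linear equations (the radical axes):
34.4 x − 70.6 y = 1071.27
-40.8 x − 65.2 y = -1718.04
Solving the 2×2 system: x ≈ 37.3, y ≈ 3.0 km.

37.3 km east, 3.0 km north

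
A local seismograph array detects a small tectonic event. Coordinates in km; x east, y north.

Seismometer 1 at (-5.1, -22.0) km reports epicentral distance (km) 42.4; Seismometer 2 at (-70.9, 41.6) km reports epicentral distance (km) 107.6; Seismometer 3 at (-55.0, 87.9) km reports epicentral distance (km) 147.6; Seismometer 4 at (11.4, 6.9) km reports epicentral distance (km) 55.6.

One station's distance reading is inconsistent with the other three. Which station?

Seismometer 4

Solve using three stations at a time. Using Seismometer 1, Seismometer 2, Seismometer 3 (subtract circle equations pairwise → linear system) gives (x, y) ≈ (-28.5, -57.3).
Distances from that point to each station vs reported:
  Seismometer 1: calculated 42.4 vs reported 42.4 → residual 0.0 km
  Seismometer 2: calculated 107.6 vs reported 107.6 → residual 0.0 km
  Seismometer 3: calculated 147.6 vs reported 147.6 → residual 0.0 km
  Seismometer 4: calculated 75.6 vs reported 55.6 → residual 20.0 km
Seismometer 1, Seismometer 2, Seismometer 3 are mutually consistent (residuals ≈ 0); Seismometer 4 is off by 20.0 km.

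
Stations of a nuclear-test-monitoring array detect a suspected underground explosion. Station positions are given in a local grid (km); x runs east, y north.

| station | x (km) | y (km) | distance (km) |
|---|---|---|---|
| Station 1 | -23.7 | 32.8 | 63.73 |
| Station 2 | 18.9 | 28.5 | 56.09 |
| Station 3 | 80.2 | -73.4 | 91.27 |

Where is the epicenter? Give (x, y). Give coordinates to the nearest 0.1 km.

2.7 km east, -25.2 km north

Circle about each station: (x + 23.7)² + (y − 32.8)² = 63.73²; (x − 18.9)² + (y − 28.5)² = 56.09²; (x − 80.2)² + (y + 73.4)² = 91.27².
Subtracting the Station 1 equation from the Station 2 and Station 3 equations removes the quadratic terms:
85.2 x − 8.6 y = 447.35
207.8 x − 212.4 y = 5913.37
Solving the 2×2 system: x ≈ 2.7, y ≈ -25.2 km.
Check against Station 1 (with the unrounded x, y): √((x + 23.7)²+(y − 32.8)²) = 63.72 ≈ 63.73 km. ✓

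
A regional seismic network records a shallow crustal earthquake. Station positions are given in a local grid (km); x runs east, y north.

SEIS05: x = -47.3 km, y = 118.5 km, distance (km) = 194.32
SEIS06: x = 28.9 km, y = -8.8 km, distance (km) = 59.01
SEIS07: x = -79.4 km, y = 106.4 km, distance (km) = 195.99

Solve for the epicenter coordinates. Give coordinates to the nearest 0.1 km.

Circle about each station: (x + 47.3)² + (y − 118.5)² = 194.32²; (x − 28.9)² + (y + 8.8)² = 59.01²; (x + 79.4)² + (y − 106.4)² = 195.99².
Subtracting pairs of circle equations eliminates x²+y² and gives linear equations (the radical axes):
152.4 x − 254.6 y = 18911.19
-64.2 x − 24.2 y = 693.96
Solving the 2×2 system: x ≈ 14.0, y ≈ -65.9 km.
Check against SEIS05 (with the unrounded x, y): √((x + 47.3)²+(y − 118.5)²) = 194.31 ≈ 194.32 km. ✓

(14.0, -65.9)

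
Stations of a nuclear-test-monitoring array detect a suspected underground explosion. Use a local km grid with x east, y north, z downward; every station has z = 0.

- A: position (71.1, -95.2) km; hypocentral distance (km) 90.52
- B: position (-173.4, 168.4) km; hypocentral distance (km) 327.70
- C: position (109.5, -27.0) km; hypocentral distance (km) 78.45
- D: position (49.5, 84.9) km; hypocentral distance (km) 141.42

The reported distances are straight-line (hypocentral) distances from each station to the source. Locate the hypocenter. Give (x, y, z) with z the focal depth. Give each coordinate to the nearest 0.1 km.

Each station gives a sphere (x−x_i)² + (y−y_i)² + z² = d_i² (stations at z=0).
Subtracting the A sphere from B and C: z² cancels, leaving linear equations in x and y:
-489.0 x + 527.2 y = -54885.55
76.8 x + 136.4 y = 640.47
Solving: x ≈ 72.993, y ≈ -36.403 km (keep extra digits for the depth step; rounded: 73.0, -36.4).
Then from the A sphere: z² = 90.52² − (x − 71.1)² − (y + 95.2)² with x = 72.993, y = -36.403, so z ≈ 68.798 ≈ 68.8 km.
Check against D (with the unrounded solution): distance 141.42 ≈ 141.42 km. ✓

(73.0, -36.4, 68.8)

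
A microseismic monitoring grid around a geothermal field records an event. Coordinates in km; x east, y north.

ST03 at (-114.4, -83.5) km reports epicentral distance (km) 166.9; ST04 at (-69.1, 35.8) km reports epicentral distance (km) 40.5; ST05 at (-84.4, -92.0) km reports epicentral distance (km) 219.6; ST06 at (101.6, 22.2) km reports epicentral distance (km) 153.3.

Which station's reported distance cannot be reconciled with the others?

Solve using three stations at a time. Using ST03, ST04, ST06 (subtract circle equations pairwise → linear system) gives (x, y) ≈ (-44.7, 68.1).
Distances from that point to each station vs reported:
  ST03: calculated 166.9 vs reported 166.9 → residual 0.0 km
  ST04: calculated 40.5 vs reported 40.5 → residual 0.0 km
  ST05: calculated 165.0 vs reported 219.6 → residual 54.6 km
  ST06: calculated 153.3 vs reported 153.3 → residual 0.0 km
ST03, ST04, ST06 are mutually consistent (residuals ≈ 0); ST05 is off by 54.6 km.

ST05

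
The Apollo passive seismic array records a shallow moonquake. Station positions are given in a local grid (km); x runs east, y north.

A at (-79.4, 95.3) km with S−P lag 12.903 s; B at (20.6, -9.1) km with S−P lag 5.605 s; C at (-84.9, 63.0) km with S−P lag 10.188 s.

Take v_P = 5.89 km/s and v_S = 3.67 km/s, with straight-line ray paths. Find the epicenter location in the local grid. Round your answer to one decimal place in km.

Distance from S−P lag: d = Δt · v_P v_S / (v_P − v_S) = Δt · (5.89·3.67)/(5.89−3.67) ≈ 9.7371·Δt.
So d_A = 125.64, d_B = 54.58, d_C = 99.20 km.
Circle about each station: (x + 79.4)² + (y − 95.3)² = 125.64²; (x − 20.6)² + (y + 9.1)² = 54.58²; (x + 84.9)² + (y − 63.0)² = 99.20².
Subtracting pairs of circle equations eliminates x²+y² and gives linear equations (the radical axes):
200.0 x − 208.8 y = -2072.85
-11.0 x − 64.6 y = 1735.33
Solving the 2×2 system: x ≈ -32.6, y ≈ -21.3 km.
Check against A (with the unrounded x, y): √((x + 79.4)²+(y − 95.3)²) = 125.65 ≈ 125.64 km. ✓

x ≈ -32.6 km, y ≈ -21.3 km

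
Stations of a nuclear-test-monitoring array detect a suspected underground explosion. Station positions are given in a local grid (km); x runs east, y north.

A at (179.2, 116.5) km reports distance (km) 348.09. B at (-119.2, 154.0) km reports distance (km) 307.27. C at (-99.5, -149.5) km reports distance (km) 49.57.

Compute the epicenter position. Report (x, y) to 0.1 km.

Circle about each station: (x − 179.2)² + (y − 116.5)² = 348.09²; (x + 119.2)² + (y − 154.0)² = 307.27²; (x + 99.5)² + (y + 149.5)² = 49.57².
Subtracting pairs of circle equations eliminates x²+y² and gives linear equations (the radical axes):
-596.8 x + 75.0 y = 18991.55
-557.4 x − 532.0 y = 105275.07
Solving the 2×2 system: x ≈ -50.1, y ≈ -145.4 km.
Check against A (with the unrounded x, y): √((x − 179.2)²+(y − 116.5)²) = 348.09 ≈ 348.09 km. ✓

(-50.1, -145.4)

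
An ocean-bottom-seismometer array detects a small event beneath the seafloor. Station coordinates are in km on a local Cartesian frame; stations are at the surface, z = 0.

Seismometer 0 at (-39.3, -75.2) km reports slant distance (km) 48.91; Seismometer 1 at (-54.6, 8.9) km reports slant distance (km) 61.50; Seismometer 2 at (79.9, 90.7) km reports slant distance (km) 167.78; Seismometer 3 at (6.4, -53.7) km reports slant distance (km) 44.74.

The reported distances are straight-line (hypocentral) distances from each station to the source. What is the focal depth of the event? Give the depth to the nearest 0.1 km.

Each station gives a sphere (x−x_i)² + (y−y_i)² + z² = d_i² (stations at z=0).
Subtracting the Seismometer 0 sphere from Seismometer 1 and Seismometer 2: z² cancels, leaving linear equations in x and y:
-30.6 x + 168.2 y = -5529.22
238.4 x + 331.8 y = -18346.97
Solving: x ≈ -24.902, y ≈ -37.403 km (keep extra digits for the depth step; rounded: -24.9, -37.4).
Then from the Seismometer 0 sphere: z² = 48.91² − (x + 39.3)² − (y + 75.2)² with x = -24.902, y = -37.403, so z ≈ 27.500 ≈ 27.5 km.

depth ≈ 27.5 km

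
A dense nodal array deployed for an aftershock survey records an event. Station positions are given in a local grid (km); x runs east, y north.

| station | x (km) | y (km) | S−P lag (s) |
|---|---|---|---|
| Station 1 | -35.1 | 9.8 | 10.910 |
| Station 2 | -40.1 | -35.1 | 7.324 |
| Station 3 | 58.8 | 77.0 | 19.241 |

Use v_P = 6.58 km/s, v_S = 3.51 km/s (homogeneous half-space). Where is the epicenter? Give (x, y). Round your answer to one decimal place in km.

9.5 km east, -59.1 km north

Distance from S−P lag: d = Δt · v_P v_S / (v_P − v_S) = Δt · (6.58·3.51)/(6.58−3.51) ≈ 7.5231·Δt.
So d_Station 1 = 82.08, d_Station 2 = 55.10, d_Station 3 = 144.75 km.
Circle about each station: (x + 35.1)² + (y − 9.8)² = 82.08²; (x + 40.1)² + (y + 35.1)² = 55.10²; (x − 58.8)² + (y − 77.0)² = 144.75².
Subtracting the Station 1 equation from the Station 2 and Station 3 equations removes the quadratic terms:
-10.0 x − 89.8 y = 5213.09
187.8 x + 134.4 y = -6157.05
Solving the 2×2 system: x ≈ 9.5, y ≈ -59.1 km.
Check against Station 1 (with the unrounded x, y): √((x + 35.1)²+(y − 9.8)²) = 82.10 ≈ 82.08 km. ✓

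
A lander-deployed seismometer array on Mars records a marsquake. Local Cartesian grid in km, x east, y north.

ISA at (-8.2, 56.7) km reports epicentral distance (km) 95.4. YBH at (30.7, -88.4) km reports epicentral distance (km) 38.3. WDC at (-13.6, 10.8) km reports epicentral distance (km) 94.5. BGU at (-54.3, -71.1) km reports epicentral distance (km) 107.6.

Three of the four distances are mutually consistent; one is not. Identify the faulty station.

ISA

Solve using three stations at a time. Using YBH, WDC, BGU (subtract circle equations pairwise → linear system) gives (x, y) ≈ (52.3, -56.9).
Distances from that point to each station vs reported:
  ISA: calculated 128.7 vs reported 95.4 → residual 33.3 km
  YBH: calculated 38.2 vs reported 38.3 → residual 0.1 km
  WDC: calculated 94.5 vs reported 94.5 → residual 0.0 km
  BGU: calculated 107.6 vs reported 107.6 → residual 0.0 km
YBH, WDC, BGU are mutually consistent (residuals ≈ 0); ISA is off by 33.3 km.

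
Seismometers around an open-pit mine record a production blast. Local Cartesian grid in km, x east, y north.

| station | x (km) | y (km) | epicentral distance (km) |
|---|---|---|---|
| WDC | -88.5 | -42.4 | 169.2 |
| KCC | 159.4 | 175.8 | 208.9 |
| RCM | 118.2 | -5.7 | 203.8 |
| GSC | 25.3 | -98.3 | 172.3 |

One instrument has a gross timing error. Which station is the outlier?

Solve using three stations at a time. Using WDC, KCC, RCM (subtract circle equations pairwise → linear system) gives (x, y) ≈ (-42.0, 120.3).
Distances from that point to each station vs reported:
  WDC: calculated 169.2 vs reported 169.2 → residual 0.0 km
  KCC: calculated 208.9 vs reported 208.9 → residual 0.0 km
  RCM: calculated 203.8 vs reported 203.8 → residual 0.0 km
  GSC: calculated 228.7 vs reported 172.3 → residual 56.4 km
WDC, KCC, RCM are mutually consistent (residuals ≈ 0); GSC is off by 56.4 km.

GSC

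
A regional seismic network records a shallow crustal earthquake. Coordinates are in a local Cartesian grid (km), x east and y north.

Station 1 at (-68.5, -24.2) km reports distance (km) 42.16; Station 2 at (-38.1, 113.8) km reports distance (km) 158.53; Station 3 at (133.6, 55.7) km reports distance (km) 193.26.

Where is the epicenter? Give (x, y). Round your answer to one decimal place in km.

(-31.6, -44.6)

Circle about each station: (x + 68.5)² + (y + 24.2)² = 42.16²; (x + 38.1)² + (y − 113.8)² = 158.53²; (x − 133.6)² + (y − 55.7)² = 193.26².
Subtracting the Station 1 equation from the Station 2 and Station 3 equations removes the quadratic terms:
60.8 x + 276.0 y = -14230.14
404.2 x + 159.8 y = -19898.40
Solving the 2×2 system: x ≈ -31.6, y ≈ -44.6 km.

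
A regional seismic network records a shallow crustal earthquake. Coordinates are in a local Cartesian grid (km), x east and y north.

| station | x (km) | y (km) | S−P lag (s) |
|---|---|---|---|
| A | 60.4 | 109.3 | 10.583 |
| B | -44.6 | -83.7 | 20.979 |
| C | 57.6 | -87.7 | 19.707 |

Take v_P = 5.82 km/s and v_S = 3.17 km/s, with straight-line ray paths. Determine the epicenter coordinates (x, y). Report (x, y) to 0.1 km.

x ≈ 23.9 km, y ≈ 45.3 km

Distance from S−P lag: d = Δt · v_P v_S / (v_P − v_S) = Δt · (5.82·3.17)/(5.82−3.17) ≈ 6.9620·Δt.
So d_A = 73.68, d_B = 146.06, d_C = 137.20 km.
Circle about each station: (x − 60.4)² + (y − 109.3)² = 73.68²; (x + 44.6)² + (y + 83.7)² = 146.06²; (x − 57.6)² + (y + 87.7)² = 137.20².
Subtracting the A equation from the B and C equations removes the quadratic terms:
-210.0 x − 386.0 y = -22504.58
-5.6 x − 394.0 y = -17980.70
Solving the 2×2 system: x ≈ 23.9, y ≈ 45.3 km.
Check against A (with the unrounded x, y): √((x − 60.4)²+(y − 109.3)²) = 73.68 ≈ 73.68 km. ✓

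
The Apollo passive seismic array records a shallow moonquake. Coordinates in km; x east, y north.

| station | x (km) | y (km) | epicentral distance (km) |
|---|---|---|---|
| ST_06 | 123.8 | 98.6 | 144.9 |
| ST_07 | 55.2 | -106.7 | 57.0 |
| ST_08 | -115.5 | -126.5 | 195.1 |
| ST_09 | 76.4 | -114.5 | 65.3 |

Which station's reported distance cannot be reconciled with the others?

ST_06

Solve using three stations at a time. Using ST_07, ST_08, ST_09 (subtract circle equations pairwise → linear system) gives (x, y) ≈ (64.1, -50.1).
Distances from that point to each station vs reported:
  ST_06: calculated 160.2 vs reported 144.9 → residual 15.3 km
  ST_07: calculated 57.3 vs reported 57.0 → residual 0.3 km
  ST_08: calculated 195.2 vs reported 195.1 → residual 0.1 km
  ST_09: calculated 65.6 vs reported 65.3 → residual 0.3 km
ST_07, ST_08, ST_09 are mutually consistent (residuals ≈ 0); ST_06 is off by 15.3 km.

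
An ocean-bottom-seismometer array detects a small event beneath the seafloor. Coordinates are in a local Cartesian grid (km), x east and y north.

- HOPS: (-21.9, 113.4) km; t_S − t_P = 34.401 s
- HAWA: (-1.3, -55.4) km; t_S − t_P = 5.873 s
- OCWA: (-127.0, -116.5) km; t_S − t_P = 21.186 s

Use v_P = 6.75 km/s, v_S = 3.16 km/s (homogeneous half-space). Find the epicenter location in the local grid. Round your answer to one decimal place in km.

x ≈ -3.9 km, y ≈ -90.2 km

Distance from S−P lag: d = Δt · v_P v_S / (v_P − v_S) = Δt · (6.75·3.16)/(6.75−3.16) ≈ 5.9415·Δt.
So d_HOPS = 204.39, d_HAWA = 34.89, d_OCWA = 125.88 km.
Circle about each station: (x + 21.9)² + (y − 113.4)² = 204.39²; (x + 1.3)² + (y + 55.4)² = 34.89²; (x + 127.0)² + (y + 116.5)² = 125.88².
Subtracting the HOPS equation from the HAWA and OCWA equations removes the quadratic terms:
41.2 x − 337.6 y = 30289.64
-210.2 x − 459.8 y = 42291.58
Solving the 2×2 system: x ≈ -3.9, y ≈ -90.2 km.
Check against HOPS (with the unrounded x, y): √((x + 21.9)²+(y − 113.4)²) = 204.39 ≈ 204.39 km. ✓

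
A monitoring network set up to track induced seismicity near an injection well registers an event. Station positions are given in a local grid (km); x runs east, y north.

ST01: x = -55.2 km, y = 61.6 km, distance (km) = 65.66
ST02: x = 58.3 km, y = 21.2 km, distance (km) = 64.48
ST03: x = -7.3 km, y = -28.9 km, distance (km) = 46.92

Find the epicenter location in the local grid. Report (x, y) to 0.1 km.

x ≈ -6.1 km, y ≈ 18.0 km

Circle about each station: (x + 55.2)² + (y − 61.6)² = 65.66²; (x − 58.3)² + (y − 21.2)² = 64.48²; (x + 7.3)² + (y + 28.9)² = 46.92².
Subtracting the ST01 equation from the ST02 and ST03 equations removes the quadratic terms:
227.0 x − 80.8 y = -2839.70
95.8 x − 181.0 y = -3843.35
Solving the 2×2 system: x ≈ -6.1, y ≈ 18.0 km.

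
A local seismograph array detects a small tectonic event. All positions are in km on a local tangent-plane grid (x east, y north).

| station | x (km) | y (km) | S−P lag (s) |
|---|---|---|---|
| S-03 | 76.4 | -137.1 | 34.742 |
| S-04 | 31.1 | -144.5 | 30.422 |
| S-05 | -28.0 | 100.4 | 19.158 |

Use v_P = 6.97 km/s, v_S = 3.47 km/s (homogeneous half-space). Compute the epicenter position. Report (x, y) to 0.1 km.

Distance from S−P lag: d = Δt · v_P v_S / (v_P − v_S) = Δt · (6.97·3.47)/(6.97−3.47) ≈ 6.9103·Δt.
So d_S-03 = 240.08, d_S-04 = 210.22, d_S-05 = 132.39 km.
Circle about each station: (x − 76.4)² + (y + 137.1)² = 240.08²; (x − 31.1)² + (y + 144.5)² = 210.22²; (x + 28.0)² + (y − 100.4)² = 132.39².
Subtracting the S-03 equation from the S-04 and S-05 equations removes the quadratic terms:
-90.6 x − 14.8 y = 10660.05
-208.8 x + 475.0 y = 26342.08
Solving the 2×2 system: x ≈ -118.2, y ≈ 3.5 km.

-118.2 km east, 3.5 km north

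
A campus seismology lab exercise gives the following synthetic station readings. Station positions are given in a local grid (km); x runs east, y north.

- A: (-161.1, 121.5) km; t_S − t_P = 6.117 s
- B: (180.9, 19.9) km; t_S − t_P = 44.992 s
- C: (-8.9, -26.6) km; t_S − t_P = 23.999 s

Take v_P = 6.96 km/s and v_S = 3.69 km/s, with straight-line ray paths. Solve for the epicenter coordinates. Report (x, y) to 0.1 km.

x ≈ -168.3 km, y ≈ 74.0 km

Distance from S−P lag: d = Δt · v_P v_S / (v_P − v_S) = Δt · (6.96·3.69)/(6.96−3.69) ≈ 7.8539·Δt.
So d_A = 48.04, d_B = 353.36, d_C = 188.49 km.
Circle about each station: (x + 161.1)² + (y − 121.5)² = 48.04²; (x − 180.9)² + (y − 19.9)² = 353.36²; (x + 8.9)² + (y + 26.6)² = 188.49².
Subtracting the A equation from the B and C equations removes the quadratic terms:
684.0 x − 203.2 y = -130150.09
304.4 x − 296.2 y = -73149.33
Solving the 2×2 system: x ≈ -168.3, y ≈ 74.0 km.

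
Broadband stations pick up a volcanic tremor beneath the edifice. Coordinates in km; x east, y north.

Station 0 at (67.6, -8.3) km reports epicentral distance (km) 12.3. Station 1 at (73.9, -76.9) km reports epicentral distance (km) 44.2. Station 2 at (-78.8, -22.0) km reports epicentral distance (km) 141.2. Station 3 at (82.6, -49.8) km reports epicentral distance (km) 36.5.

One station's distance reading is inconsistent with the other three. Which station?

Station 1

Solve using three stations at a time. Using Station 0, Station 2, Station 3 (subtract circle equations pairwise → linear system) gives (x, y) ≈ (62.4, -19.4).
Distances from that point to each station vs reported:
  Station 0: calculated 12.3 vs reported 12.3 → residual 0.0 km
  Station 1: calculated 58.6 vs reported 44.2 → residual 14.4 km
  Station 2: calculated 141.2 vs reported 141.2 → residual 0.0 km
  Station 3: calculated 36.5 vs reported 36.5 → residual 0.0 km
Station 0, Station 2, Station 3 are mutually consistent (residuals ≈ 0); Station 1 is off by 14.4 km.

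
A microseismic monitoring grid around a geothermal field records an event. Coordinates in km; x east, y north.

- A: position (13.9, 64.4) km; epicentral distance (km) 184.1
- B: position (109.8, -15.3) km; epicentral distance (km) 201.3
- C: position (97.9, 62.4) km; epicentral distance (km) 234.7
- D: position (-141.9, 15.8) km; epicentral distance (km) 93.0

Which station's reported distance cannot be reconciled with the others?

Solve using three stations at a time. Using A, B, C (subtract circle equations pairwise → linear system) gives (x, y) ≈ (-74.1, -97.4).
Distances from that point to each station vs reported:
  A: calculated 184.2 vs reported 184.1 → residual 0.1 km
  B: calculated 201.4 vs reported 201.3 → residual 0.1 km
  C: calculated 234.8 vs reported 234.7 → residual 0.1 km
  D: calculated 132.0 vs reported 93.0 → residual 39.0 km
A, B, C are mutually consistent (residuals ≈ 0); D is off by 39.0 km.

D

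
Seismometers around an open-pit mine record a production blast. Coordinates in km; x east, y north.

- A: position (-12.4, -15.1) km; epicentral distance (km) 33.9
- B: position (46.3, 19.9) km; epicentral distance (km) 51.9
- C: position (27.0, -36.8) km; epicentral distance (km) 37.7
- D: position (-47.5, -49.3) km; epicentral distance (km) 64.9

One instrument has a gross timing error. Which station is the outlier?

Solve using three stations at a time. Using B, C, D (subtract circle equations pairwise → linear system) gives (x, y) ≈ (2.6, -8.1).
Distances from that point to each station vs reported:
  A: calculated 16.6 vs reported 33.9 → residual 17.3 km
  B: calculated 51.9 vs reported 51.9 → residual 0.0 km
  C: calculated 37.7 vs reported 37.7 → residual 0.0 km
  D: calculated 64.9 vs reported 64.9 → residual 0.0 km
B, C, D are mutually consistent (residuals ≈ 0); A is off by 17.3 km.

A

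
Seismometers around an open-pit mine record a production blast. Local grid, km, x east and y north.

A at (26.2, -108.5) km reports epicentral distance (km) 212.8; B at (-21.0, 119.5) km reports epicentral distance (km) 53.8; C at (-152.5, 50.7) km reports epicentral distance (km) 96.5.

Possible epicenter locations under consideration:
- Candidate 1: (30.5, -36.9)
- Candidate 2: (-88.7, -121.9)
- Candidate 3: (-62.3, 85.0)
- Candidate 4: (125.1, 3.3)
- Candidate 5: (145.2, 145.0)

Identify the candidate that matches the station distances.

For each candidate, compare |candidate − station| to the reported distance:
Candidate 1: residuals A 141.1, B 110.9, C 106.4 → max 141.1 km
Candidate 2: residuals A 97.1, B 196.9, C 87.5 → max 196.9 km
Candidate 3: residuals A 0.0, B 0.0, C 0.0 → max 0.0 km
Candidate 4: residuals A 63.5, B 132.9, C 185.1 → max 185.1 km
Candidate 5: residuals A 67.2, B 114.3, C 215.8 → max 215.8 km
Only Candidate 3 has all residuals ≈ 0.

Candidate 3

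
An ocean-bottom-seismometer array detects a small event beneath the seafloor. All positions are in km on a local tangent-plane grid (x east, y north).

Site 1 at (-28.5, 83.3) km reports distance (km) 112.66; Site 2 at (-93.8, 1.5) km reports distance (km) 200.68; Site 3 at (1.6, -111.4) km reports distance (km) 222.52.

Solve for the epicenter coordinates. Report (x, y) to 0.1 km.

(83.5, 95.5)

Circle about each station: (x + 28.5)² + (y − 83.3)² = 112.66²; (x + 93.8)² + (y − 1.5)² = 200.68²; (x − 1.6)² + (y + 111.4)² = 222.52².
Subtracting pairs of circle equations eliminates x²+y² and gives linear equations (the radical axes):
-130.6 x − 163.6 y = -26530.64
60.2 x − 389.4 y = -32161.49
Solving the 2×2 system: x ≈ 83.5, y ≈ 95.5 km.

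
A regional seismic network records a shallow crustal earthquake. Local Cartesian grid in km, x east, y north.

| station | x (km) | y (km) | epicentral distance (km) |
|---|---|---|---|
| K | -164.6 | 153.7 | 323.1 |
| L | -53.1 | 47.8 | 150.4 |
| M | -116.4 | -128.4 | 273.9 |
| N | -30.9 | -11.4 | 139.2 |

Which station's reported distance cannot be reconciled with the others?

Solve using three stations at a time. Using L, M, N (subtract circle equations pairwise → linear system) gives (x, y) ≈ (97.2, 43.0).
Distances from that point to each station vs reported:
  K: calculated 284.3 vs reported 323.1 → residual 38.8 km
  L: calculated 150.4 vs reported 150.4 → residual 0.0 km
  M: calculated 273.9 vs reported 273.9 → residual 0.0 km
  N: calculated 139.2 vs reported 139.2 → residual 0.0 km
L, M, N are mutually consistent (residuals ≈ 0); K is off by 38.8 km.

K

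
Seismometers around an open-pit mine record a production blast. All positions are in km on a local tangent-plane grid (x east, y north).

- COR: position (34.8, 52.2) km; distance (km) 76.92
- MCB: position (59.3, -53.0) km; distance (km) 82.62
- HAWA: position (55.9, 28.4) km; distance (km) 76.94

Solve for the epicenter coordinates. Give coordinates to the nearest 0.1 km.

x ≈ -11.0 km, y ≈ -9.6 km

Circle about each station: (x − 34.8)² + (y − 52.2)² = 76.92²; (x − 59.3)² + (y + 53.0)² = 82.62²; (x − 55.9)² + (y − 28.4)² = 76.94².
Subtracting the COR equation from the MCB and HAWA equations removes the quadratic terms:
49.0 x − 210.4 y = 1480.23
42.2 x − 47.6 y = -7.59
Solving the 2×2 system: x ≈ -11.0, y ≈ -9.6 km.
Check against COR (with the unrounded x, y): √((x − 34.8)²+(y − 52.2)²) = 76.92 ≈ 76.92 km. ✓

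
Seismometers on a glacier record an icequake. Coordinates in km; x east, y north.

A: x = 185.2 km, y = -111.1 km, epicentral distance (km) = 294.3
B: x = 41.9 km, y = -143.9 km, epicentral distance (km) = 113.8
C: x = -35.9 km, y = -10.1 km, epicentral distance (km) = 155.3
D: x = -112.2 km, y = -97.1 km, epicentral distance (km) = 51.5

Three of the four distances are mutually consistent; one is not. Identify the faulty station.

B

Solve using three stations at a time. Using A, C, D (subtract circle equations pairwise → linear system) gives (x, y) ≈ (-106.7, -148.3).
Distances from that point to each station vs reported:
  A: calculated 294.3 vs reported 294.3 → residual 0.0 km
  B: calculated 148.7 vs reported 113.8 → residual 34.9 km
  C: calculated 155.3 vs reported 155.3 → residual 0.0 km
  D: calculated 51.5 vs reported 51.5 → residual 0.0 km
A, C, D are mutually consistent (residuals ≈ 0); B is off by 34.9 km.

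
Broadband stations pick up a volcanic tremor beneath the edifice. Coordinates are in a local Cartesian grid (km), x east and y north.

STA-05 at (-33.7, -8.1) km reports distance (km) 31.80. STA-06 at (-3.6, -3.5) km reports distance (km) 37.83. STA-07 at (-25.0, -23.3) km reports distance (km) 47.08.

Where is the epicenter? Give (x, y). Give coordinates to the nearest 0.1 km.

Circle about each station: (x + 33.7)² + (y + 8.1)² = 31.80²; (x + 3.6)² + (y + 3.5)² = 37.83²; (x + 25.0)² + (y + 23.3)² = 47.08².
Subtracting pairs of circle equations eliminates x²+y² and gives linear equations (the radical axes):
60.2 x + 9.2 y = -1595.96
17.4 x − 30.4 y = -1238.70
Solving the 2×2 system: x ≈ -30.1, y ≈ 23.5 km.
Check against STA-05 (with the unrounded x, y): √((x + 33.7)²+(y + 8.1)²) = 31.82 ≈ 31.80 km. ✓

(-30.1, 23.5)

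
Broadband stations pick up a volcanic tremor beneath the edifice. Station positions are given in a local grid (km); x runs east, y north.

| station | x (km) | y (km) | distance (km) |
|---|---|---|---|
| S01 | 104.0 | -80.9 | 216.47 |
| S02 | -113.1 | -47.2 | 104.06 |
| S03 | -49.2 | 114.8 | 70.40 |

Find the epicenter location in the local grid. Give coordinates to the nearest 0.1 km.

-70.2 km east, 47.6 km north

Circle about each station: (x − 104.0)² + (y + 80.9)² = 216.47²; (x + 113.1)² + (y + 47.2)² = 104.06²; (x + 49.2)² + (y − 114.8)² = 70.40².
Subtracting the S01 equation from the S02 and S03 equations removes the quadratic terms:
-434.2 x + 67.4 y = 33689.42
-306.4 x + 391.4 y = 40141.97
Solving the 2×2 system: x ≈ -70.2, y ≈ 47.6 km.
Check against S01 (with the unrounded x, y): √((x − 104.0)²+(y + 80.9)²) = 216.47 ≈ 216.47 km. ✓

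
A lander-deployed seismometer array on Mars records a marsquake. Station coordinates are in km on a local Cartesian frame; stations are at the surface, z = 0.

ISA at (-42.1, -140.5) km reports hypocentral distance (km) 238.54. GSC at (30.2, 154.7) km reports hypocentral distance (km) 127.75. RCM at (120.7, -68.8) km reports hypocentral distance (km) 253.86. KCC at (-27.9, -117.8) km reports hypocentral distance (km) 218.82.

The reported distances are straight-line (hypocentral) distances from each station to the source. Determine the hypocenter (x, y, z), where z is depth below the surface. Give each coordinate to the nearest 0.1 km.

Each station gives a sphere (x−x_i)² + (y−y_i)² + z² = d_i² (stations at z=0).
Subtracting the ISA sphere from GSC and RCM: z² cancels, leaving linear equations in x and y:
144.6 x + 590.4 y = 43912.74
325.6 x + 143.4 y = -9754.30
Solving: x ≈ -70.298, y ≈ 91.595 km (keep extra digits for the depth step; rounded: -70.3, 91.6).
Then from the ISA sphere: z² = 238.54² − (x + 42.1)² − (y + 140.5)² with x = -70.298, y = 91.595, so z ≈ 47.309 ≈ 47.3 km.

x ≈ -70.3 km, y ≈ 91.6 km, depth ≈ 47.3 km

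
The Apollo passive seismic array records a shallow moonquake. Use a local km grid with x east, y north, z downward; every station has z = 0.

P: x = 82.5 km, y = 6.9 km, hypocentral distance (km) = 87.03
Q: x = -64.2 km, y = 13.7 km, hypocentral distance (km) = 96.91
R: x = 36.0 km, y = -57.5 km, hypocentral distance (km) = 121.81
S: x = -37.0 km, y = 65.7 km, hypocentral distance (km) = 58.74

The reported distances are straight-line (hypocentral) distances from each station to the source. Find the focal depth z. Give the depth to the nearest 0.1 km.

Each station gives a sphere (x−x_i)² + (y−y_i)² + z² = d_i² (stations at z=0).
Subtracting the P sphere from Q and R: z² cancels, leaving linear equations in x and y:
-293.4 x + 13.6 y = -4361.86
-93.0 x − 128.8 y = -9515.07
Solving: x ≈ 17.699, y ≈ 61.095 km (keep extra digits for the depth step; rounded: 17.7, 61.1).
Then from the P sphere: z² = 87.03² − (x − 82.5)² − (y − 6.9)² with x = 17.699, y = 61.095, so z ≈ 20.927 ≈ 20.9 km.
Check against S (with the unrounded solution): distance 58.75 ≈ 58.74 km. ✓

z ≈ 20.9 km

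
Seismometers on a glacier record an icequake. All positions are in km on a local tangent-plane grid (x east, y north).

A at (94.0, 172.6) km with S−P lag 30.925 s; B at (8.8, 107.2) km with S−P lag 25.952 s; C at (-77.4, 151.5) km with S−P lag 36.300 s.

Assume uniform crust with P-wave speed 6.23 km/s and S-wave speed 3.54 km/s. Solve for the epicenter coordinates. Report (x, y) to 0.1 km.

(109.0, -80.5)

Distance from S−P lag: d = Δt · v_P v_S / (v_P − v_S) = Δt · (6.23·3.54)/(6.23−3.54) ≈ 8.1986·Δt.
So d_A = 253.54, d_B = 212.77, d_C = 297.61 km.
Circle about each station: (x − 94.0)² + (y − 172.6)² = 253.54²; (x − 8.8)² + (y − 107.2)² = 212.77²; (x + 77.4)² + (y − 151.5)² = 297.61².
Subtracting the A equation from the B and C equations removes the quadratic terms:
-170.4 x − 130.8 y = -8046.02
-342.8 x − 42.2 y = -33972.93
Solving the 2×2 system: x ≈ 109.0, y ≈ -80.5 km.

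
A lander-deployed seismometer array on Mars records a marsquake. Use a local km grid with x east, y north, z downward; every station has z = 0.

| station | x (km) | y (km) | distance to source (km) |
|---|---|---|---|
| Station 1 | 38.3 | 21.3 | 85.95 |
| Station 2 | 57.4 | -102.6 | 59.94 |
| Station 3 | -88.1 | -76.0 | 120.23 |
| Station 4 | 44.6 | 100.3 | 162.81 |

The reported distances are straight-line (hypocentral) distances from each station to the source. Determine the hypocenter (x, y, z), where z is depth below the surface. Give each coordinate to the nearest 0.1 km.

(27.5, -59.1, 28.4)

Each station gives a sphere (x−x_i)² + (y−y_i)² + z² = d_i² (stations at z=0).
Subtracting the Station 1 sphere from Station 2 and Station 3: z² cancels, leaving linear equations in x and y:
38.2 x − 247.8 y = 15695.54
-252.8 x − 194.6 y = 4549.18
Solving: x ≈ 27.499, y ≈ -59.100 km (keep extra digits for the depth step; rounded: 27.5, -59.1).
Then from the Station 1 sphere: z² = 85.95² − (x − 38.3)² − (y − 21.3)² with x = 27.499, y = -59.100, so z ≈ 28.400 ≈ 28.4 km.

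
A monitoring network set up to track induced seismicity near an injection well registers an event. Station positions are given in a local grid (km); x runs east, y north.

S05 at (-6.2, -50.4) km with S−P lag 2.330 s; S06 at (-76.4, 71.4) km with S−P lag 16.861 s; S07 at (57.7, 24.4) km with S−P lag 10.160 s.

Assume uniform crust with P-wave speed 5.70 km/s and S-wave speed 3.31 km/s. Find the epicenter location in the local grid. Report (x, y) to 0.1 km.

Distance from S−P lag: d = Δt · v_P v_S / (v_P − v_S) = Δt · (5.70·3.31)/(5.70−3.31) ≈ 7.8941·Δt.
So d_S05 = 18.39, d_S06 = 133.10, d_S07 = 80.20 km.
Circle about each station: (x + 6.2)² + (y + 50.4)² = 18.39²; (x + 76.4)² + (y − 71.4)² = 133.10²; (x − 57.7)² + (y − 24.4)² = 80.20².
Subtracting the S05 equation from the S06 and S07 equations removes the quadratic terms:
-140.4 x + 243.6 y = -9021.10
127.8 x + 149.6 y = -4747.80
Solving the 2×2 system: x ≈ 3.7, y ≈ -34.9 km.

x ≈ 3.7 km, y ≈ -34.9 km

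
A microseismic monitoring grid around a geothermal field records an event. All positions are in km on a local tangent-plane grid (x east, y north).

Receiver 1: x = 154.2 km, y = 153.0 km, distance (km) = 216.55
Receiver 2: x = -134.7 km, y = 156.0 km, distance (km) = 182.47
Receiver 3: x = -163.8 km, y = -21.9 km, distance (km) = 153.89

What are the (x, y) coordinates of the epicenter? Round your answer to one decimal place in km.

Circle about each station: (x − 154.2)² + (y − 153.0)² = 216.55²; (x + 134.7)² + (y − 156.0)² = 182.47²; (x + 163.8)² + (y + 21.9)² = 153.89².
Subtracting the Receiver 1 equation from the Receiver 2 and Receiver 3 equations removes the quadratic terms:
-577.8 x + 6.0 y = 8892.05
-636.0 x − 349.8 y = 3335.18
Solving the 2×2 system: x ≈ -15.2, y ≈ 18.1 km.

x ≈ -15.2 km, y ≈ 18.1 km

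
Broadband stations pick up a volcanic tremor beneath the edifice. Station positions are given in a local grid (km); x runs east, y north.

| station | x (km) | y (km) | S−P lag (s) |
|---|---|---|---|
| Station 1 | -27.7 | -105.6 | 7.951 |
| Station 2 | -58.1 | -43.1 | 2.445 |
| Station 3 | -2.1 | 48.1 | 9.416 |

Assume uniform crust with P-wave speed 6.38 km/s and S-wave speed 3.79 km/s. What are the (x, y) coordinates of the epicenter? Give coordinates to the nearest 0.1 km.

x ≈ -38.1 km, y ≈ -32.1 km

Distance from S−P lag: d = Δt · v_P v_S / (v_P − v_S) = Δt · (6.38·3.79)/(6.38−3.79) ≈ 9.3360·Δt.
So d_Station 1 = 74.23, d_Station 2 = 22.83, d_Station 3 = 87.91 km.
Circle about each station: (x + 27.7)² + (y + 105.6)² = 74.23²; (x + 58.1)² + (y + 43.1)² = 22.83²; (x + 2.1)² + (y − 48.1)² = 87.91².
Subtracting the Station 1 equation from the Station 2 and Station 3 equations removes the quadratic terms:
-60.8 x + 125.0 y = -1696.55
51.2 x + 307.4 y = -11818.71
Solving the 2×2 system: x ≈ -38.1, y ≈ -32.1 km.
Check against Station 1 (with the unrounded x, y): √((x + 27.7)²+(y + 105.6)²) = 74.23 ≈ 74.23 km. ✓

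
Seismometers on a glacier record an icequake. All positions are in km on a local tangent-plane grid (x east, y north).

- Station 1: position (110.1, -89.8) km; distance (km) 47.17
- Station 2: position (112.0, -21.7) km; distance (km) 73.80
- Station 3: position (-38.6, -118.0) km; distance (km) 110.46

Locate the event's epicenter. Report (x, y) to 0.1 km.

64.4 km east, -78.1 km north

Circle about each station: (x − 110.1)² + (y + 89.8)² = 47.17²; (x − 112.0)² + (y + 21.7)² = 73.80²; (x + 38.6)² + (y + 118.0)² = 110.46².
Subtracting the Station 1 equation from the Station 2 and Station 3 equations removes the quadratic terms:
3.8 x + 136.2 y = -10392.59
-297.4 x − 56.4 y = -14748.49
Solving the 2×2 system: x ≈ 64.4, y ≈ -78.1 km.
Check against Station 1 (with the unrounded x, y): √((x − 110.1)²+(y + 89.8)²) = 47.17 ≈ 47.17 km. ✓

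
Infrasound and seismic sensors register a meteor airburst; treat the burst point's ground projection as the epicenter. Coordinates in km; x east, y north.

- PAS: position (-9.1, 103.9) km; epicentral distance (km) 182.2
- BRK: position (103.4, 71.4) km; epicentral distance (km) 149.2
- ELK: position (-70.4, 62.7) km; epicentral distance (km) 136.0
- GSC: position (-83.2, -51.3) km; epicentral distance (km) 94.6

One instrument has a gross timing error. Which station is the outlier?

Solve using three stations at a time. Using BRK, ELK, GSC (subtract circle equations pairwise → linear system) gives (x, y) ≈ (11.3, -46.1).
Distances from that point to each station vs reported:
  PAS: calculated 151.4 vs reported 182.2 → residual 30.8 km
  BRK: calculated 149.2 vs reported 149.2 → residual 0.0 km
  ELK: calculated 136.1 vs reported 136.0 → residual 0.1 km
  GSC: calculated 94.7 vs reported 94.6 → residual 0.1 km
BRK, ELK, GSC are mutually consistent (residuals ≈ 0); PAS is off by 30.8 km.

PAS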